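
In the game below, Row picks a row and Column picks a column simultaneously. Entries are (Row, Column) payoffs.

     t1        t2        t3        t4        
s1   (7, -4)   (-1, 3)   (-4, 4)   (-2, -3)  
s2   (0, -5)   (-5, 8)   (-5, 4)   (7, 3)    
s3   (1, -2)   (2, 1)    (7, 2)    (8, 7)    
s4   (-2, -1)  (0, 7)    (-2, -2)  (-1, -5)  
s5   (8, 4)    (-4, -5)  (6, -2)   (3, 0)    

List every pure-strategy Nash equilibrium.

(s3, t4) and (s5, t1)

Find each player's best response to every opponent strategy; NE are the intersections.
Row's best responses — vs t1: s5 (payoff 8); vs t2: s3 (payoff 2); vs t3: s3 (payoff 7); vs t4: s3 (payoff 8).
Column's best responses — vs s1: t3 (payoff 4); vs s2: t2 (payoff 8); vs s3: t4 (payoff 7); vs s4: t2 (payoff 7); vs s5: t1 (payoff 4).
Mutual best responses occur at (s3, t4) and (s5, t1); at each, neither player gains by switching.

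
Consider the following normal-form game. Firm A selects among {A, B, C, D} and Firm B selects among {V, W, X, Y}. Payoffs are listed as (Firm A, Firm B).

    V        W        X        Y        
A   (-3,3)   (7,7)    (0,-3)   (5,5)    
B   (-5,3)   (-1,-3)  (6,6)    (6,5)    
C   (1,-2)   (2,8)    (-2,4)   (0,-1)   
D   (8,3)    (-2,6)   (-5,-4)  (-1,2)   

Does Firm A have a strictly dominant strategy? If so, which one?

None

A strategy is strictly dominant if it gives Firm A a strictly higher payoff than every other strategy, against every choice by the opponent.
A is not dominant: against V, C gives 1 > -3.
B is not dominant: against V, A gives -3 > -5.
C is not dominant: against V, D gives 8 > 1.
D is not dominant: against W, A gives 7 > -2.
No single strategy is best against every opponent action.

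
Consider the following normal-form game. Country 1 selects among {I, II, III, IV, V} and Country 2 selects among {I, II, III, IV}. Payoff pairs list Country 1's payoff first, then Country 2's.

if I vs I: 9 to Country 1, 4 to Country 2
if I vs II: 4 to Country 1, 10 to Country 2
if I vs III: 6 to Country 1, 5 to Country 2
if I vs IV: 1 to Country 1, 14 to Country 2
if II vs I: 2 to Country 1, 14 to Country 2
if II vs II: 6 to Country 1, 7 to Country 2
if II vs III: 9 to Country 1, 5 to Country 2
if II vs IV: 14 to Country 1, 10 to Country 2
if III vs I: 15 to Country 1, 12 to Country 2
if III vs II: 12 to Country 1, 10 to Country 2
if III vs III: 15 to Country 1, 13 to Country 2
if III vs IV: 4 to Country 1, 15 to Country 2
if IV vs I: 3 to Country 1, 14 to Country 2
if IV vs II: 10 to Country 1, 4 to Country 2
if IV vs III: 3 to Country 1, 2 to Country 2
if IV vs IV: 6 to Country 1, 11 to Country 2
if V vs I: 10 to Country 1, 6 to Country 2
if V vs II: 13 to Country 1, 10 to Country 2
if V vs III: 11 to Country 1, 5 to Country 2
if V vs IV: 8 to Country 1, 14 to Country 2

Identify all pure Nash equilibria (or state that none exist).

None

Find each player's best response to every opponent strategy; NE are the intersections.
Country 1's best responses — vs I: III (payoff 15); vs II: V (payoff 13); vs III: III (payoff 15); vs IV: II (payoff 14).
Country 2's best responses — vs I: IV (payoff 14); vs II: I (payoff 14); vs III: IV (payoff 15); vs IV: I (payoff 14); vs V: IV (payoff 14).
No cell has both players best-responding. For instance, Country 1's best reply to II is V, but against V Country 2 prefers IV over II.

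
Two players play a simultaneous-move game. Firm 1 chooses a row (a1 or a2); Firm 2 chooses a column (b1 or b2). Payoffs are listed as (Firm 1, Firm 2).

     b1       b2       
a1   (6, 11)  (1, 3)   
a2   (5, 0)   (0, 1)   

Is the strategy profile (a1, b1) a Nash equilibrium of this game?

Yes

Holding Firm 2 at b1: Firm 1 gets 6 from a1, versus 5 from a2. No profitable deviation for Firm 1.
Holding Firm 1 at a1: Firm 2 gets 11 from b1, versus 3 from b2. No profitable deviation for Firm 2 either.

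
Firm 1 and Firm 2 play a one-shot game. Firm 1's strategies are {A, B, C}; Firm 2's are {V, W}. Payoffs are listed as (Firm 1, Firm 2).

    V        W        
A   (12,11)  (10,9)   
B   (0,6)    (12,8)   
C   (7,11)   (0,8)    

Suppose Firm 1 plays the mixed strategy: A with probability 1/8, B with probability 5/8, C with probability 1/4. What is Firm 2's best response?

W

Compute Firm 2's expected payoff from each pure strategy against the given mix.
V: (1/8)·11 + (5/8)·6 + (1/4)·11 = 63/8
W: (1/8)·9 + (5/8)·8 + (1/4)·8 = 65/8
Highest expected payoff is 65/8, from W.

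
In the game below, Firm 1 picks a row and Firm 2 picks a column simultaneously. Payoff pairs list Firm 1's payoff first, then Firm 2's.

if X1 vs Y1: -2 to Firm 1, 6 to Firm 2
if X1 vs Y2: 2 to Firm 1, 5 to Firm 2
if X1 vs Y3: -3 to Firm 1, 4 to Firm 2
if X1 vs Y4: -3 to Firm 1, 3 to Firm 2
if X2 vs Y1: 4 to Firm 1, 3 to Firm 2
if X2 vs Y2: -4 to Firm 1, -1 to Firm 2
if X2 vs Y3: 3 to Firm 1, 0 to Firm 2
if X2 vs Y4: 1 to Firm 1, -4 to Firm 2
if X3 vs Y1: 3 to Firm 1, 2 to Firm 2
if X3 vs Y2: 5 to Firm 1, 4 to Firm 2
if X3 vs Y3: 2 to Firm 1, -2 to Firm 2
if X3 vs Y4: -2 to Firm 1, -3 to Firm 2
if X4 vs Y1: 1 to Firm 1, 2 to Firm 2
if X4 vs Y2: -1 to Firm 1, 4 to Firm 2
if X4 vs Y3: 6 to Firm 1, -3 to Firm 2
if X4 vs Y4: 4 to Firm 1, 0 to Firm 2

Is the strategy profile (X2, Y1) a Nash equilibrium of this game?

Holding Firm 2 at Y1: Firm 1 gets 4 from X2, versus -2 from X1, 3 from X3, 1 from X4. No profitable deviation for Firm 1.
Holding Firm 1 at X2: Firm 2 gets 3 from Y1, versus -1 from Y2, 0 from Y3, -4 from Y4. No profitable deviation for Firm 2 either.

Yes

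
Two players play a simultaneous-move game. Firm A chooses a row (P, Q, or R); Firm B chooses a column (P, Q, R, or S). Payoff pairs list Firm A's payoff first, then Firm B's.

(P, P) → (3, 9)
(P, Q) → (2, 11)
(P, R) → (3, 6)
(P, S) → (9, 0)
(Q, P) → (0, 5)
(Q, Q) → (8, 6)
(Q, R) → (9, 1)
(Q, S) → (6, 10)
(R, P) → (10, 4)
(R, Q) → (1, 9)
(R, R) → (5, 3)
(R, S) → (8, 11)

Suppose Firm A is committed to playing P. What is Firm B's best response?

Q

With Firm A fixed at P, Firm B's payoffs are: P → 9, Q → 11, R → 6, S → 0.
The maximum is 11, achieved by Q.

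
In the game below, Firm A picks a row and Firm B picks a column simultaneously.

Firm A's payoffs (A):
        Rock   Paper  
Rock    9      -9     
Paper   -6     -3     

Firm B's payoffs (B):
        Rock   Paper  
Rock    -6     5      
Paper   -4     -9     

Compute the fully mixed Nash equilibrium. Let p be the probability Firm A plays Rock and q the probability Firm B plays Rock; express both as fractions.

p = 5/16, q = 2/7

Each player's mixing probability is pinned down by making the *other* player indifferent.
Firm B indifferent between Rock and Paper: p·(-6) + (1−p)·(-4) = p·5 + (1−p)·(-9) ⟹ (-4) + (-2)p = (-9) + 14p ⟹ p = 5/16.
Firm A indifferent between Rock and Paper: q·9 + (1−q)·(-9) = q·(-6) + (1−q)·(-3) ⟹ (-9) + 18q = (-3) + (-3)q ⟹ q = 2/7.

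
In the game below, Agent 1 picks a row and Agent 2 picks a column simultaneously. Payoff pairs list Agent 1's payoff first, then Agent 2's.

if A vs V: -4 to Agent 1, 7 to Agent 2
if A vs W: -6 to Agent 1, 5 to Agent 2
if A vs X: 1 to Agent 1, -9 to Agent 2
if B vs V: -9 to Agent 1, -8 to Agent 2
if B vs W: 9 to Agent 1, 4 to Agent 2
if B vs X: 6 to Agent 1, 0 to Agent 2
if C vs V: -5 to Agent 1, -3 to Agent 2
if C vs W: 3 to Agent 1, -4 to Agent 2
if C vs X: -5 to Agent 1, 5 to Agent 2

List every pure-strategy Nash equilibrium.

Check mutual best responses: a cell is a NE iff neither player can gain by unilaterally deviating.
Agent 1's best responses — vs V: A (payoff -4); vs W: B (payoff 9); vs X: B (payoff 6).
Agent 2's best responses — vs A: V (payoff 7); vs B: W (payoff 4); vs C: X (payoff 5).
Mutual best responses occur at (A, V) and (B, W); at each, neither player gains by switching.

(A, V) and (B, W)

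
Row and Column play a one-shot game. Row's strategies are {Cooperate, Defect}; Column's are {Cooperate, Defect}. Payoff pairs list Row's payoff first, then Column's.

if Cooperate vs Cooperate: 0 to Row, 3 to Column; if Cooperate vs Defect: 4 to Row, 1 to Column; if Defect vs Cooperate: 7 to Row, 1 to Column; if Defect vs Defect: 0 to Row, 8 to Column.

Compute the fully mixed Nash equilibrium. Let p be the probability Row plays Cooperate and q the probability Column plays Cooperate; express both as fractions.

p = 7/9, q = 4/11

In a mixed NE each player is indifferent between their pure strategies, so the opponent's mix sets the indifference.
Column indifferent between Cooperate and Defect: p·3 + (1−p)·1 = p·1 + (1−p)·8 ⟹ 1 + 2p = 8 + (-7)p ⟹ p = 7/9.
Row indifferent between Cooperate and Defect: q·0 + (1−q)·4 = q·7 + (1−q)·0 ⟹ 4 + (-4)q = 0 + 7q ⟹ q = 4/11.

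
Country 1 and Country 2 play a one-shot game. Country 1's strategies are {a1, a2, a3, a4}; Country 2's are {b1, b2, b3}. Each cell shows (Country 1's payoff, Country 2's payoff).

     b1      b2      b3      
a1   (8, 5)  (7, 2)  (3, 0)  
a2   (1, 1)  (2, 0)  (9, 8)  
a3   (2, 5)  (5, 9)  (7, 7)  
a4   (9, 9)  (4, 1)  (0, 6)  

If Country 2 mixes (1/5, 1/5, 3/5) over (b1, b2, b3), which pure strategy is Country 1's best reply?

a2

Compute Country 1's expected payoff from each pure strategy against the given mix.
a1: (1/5)·8 + (1/5)·7 + (3/5)·3 = 24/5
a2: (1/5)·1 + (1/5)·2 + (3/5)·9 = 6
a3: (1/5)·2 + (1/5)·5 + (3/5)·7 = 28/5
a4: (1/5)·9 + (1/5)·4 + (3/5)·0 = 13/5
Highest expected payoff is 6, from a2.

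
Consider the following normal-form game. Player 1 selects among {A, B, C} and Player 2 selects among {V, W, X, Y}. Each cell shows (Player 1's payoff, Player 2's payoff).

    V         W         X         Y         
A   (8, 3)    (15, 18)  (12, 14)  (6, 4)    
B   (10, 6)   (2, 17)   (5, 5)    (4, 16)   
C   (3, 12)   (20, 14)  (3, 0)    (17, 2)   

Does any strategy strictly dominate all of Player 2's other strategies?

Check whether one of Player 2's strategies beats all alternatives regardless of what the opponent does.
W strictly dominates: vs A: 18 > each of {3, 14, 4}; vs B: 17 > each of {6, 5, 16}; vs C: 14 > each of {12, 0, 2}.

W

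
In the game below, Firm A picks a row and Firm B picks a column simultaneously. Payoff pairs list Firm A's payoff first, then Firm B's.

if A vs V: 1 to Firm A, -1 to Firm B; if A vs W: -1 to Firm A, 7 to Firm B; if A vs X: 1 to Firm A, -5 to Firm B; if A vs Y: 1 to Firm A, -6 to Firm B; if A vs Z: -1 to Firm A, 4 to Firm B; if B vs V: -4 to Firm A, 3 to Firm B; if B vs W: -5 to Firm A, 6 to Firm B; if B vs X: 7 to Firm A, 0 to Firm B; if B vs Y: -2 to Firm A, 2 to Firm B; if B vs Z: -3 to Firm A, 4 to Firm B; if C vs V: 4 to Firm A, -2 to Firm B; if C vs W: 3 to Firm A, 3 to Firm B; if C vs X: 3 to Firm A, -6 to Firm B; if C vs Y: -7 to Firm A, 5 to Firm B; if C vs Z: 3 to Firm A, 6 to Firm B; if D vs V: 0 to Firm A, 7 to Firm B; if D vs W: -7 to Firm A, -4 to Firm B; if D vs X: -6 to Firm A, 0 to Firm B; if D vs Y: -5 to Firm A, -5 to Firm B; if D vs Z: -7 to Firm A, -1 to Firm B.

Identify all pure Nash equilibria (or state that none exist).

(C, Z)

A profile is a Nash equilibrium when each player is best-responding to the other.
Firm A's best responses — vs V: C (payoff 4); vs W: C (payoff 3); vs X: B (payoff 7); vs Y: A (payoff 1); vs Z: C (payoff 3).
Firm B's best responses — vs A: W (payoff 7); vs B: W (payoff 6); vs C: Z (payoff 6); vs D: V (payoff 7).
The only mutual best response is (C, Z); neither player gains by switching there.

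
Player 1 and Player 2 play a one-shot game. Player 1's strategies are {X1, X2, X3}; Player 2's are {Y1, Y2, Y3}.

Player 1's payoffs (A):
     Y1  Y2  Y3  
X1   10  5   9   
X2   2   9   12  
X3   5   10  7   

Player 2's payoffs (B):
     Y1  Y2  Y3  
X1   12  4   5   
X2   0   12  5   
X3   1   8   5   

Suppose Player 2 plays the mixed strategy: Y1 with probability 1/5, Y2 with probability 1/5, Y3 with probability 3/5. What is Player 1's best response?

X2

Player 1's best reply maximizes expected payoff against the mix.
X1: (1/5)·10 + (1/5)·5 + (3/5)·9 = 42/5
X2: (1/5)·2 + (1/5)·9 + (3/5)·12 = 47/5
X3: (1/5)·5 + (1/5)·10 + (3/5)·7 = 36/5
Highest expected payoff is 47/5, from X2.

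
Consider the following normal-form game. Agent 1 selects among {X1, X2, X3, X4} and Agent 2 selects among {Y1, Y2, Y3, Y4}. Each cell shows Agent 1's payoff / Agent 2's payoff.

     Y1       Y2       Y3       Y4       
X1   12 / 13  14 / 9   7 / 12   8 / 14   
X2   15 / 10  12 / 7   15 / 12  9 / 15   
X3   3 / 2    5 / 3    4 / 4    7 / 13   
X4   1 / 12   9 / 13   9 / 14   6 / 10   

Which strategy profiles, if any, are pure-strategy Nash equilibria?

(X2, Y4)

Check mutual best responses: a cell is a NE iff neither player can gain by unilaterally deviating.
Agent 1's best responses — vs Y1: X2 (payoff 15); vs Y2: X1 (payoff 14); vs Y3: X2 (payoff 15); vs Y4: X2 (payoff 9).
Agent 2's best responses — vs X1: Y4 (payoff 14); vs X2: Y4 (payoff 15); vs X3: Y4 (payoff 13); vs X4: Y3 (payoff 14).
The only mutual best response is (X2, Y4); neither player gains by switching there.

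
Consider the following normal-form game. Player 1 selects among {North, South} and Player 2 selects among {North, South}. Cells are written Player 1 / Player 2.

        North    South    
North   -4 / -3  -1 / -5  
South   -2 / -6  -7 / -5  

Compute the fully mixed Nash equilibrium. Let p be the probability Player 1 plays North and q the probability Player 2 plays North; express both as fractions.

Each player's mixing probability is pinned down by making the *other* player indifferent.
Player 2 indifferent between North and South: p·(-3) + (1−p)·(-6) = p·(-5) + (1−p)·(-5) ⟹ (-6) + 3p = (-5) + 0p ⟹ p = 1/3.
Player 1 indifferent between North and South: q·(-4) + (1−q)·(-1) = q·(-2) + (1−q)·(-7) ⟹ (-1) + (-3)q = (-7) + 5q ⟹ q = 3/4.

p = 1/3, q = 3/4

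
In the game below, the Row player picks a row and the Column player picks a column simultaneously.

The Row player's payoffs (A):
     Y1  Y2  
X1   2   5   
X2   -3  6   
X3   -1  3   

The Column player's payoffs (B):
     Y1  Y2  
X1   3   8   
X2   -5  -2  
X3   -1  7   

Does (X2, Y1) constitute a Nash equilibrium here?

No

Holding the Column player at Y1: the Row player gets -3 from X2 but could get 2 by switching to X1. The Row player has a profitable deviation.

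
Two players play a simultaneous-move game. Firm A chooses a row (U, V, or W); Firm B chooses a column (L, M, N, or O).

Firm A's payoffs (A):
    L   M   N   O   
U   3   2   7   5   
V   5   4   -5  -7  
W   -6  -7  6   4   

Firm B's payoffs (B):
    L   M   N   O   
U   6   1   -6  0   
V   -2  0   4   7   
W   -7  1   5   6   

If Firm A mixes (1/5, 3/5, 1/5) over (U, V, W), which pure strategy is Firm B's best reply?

Firm B's best reply maximizes expected payoff against the mix.
L: (1/5)·6 + (3/5)·(-2) + (1/5)·(-7) = -7/5
M: (1/5)·1 + (3/5)·0 + (1/5)·1 = 2/5
N: (1/5)·(-6) + (3/5)·4 + (1/5)·5 = 11/5
O: (1/5)·0 + (3/5)·7 + (1/5)·6 = 27/5
Highest expected payoff is 27/5, from O.

O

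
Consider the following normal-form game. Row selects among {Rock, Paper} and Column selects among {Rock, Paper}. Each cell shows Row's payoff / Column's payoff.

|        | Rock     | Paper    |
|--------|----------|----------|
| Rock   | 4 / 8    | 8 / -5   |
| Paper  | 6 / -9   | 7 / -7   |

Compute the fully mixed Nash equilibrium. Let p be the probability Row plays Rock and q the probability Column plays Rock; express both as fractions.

Each player's mixing probability is pinned down by making the *other* player indifferent.
Column indifferent between Rock and Paper: p·8 + (1−p)·(-9) = p·(-5) + (1−p)·(-7) ⟹ (-9) + 17p = (-7) + 2p ⟹ p = 2/15.
Row indifferent between Rock and Paper: q·4 + (1−q)·8 = q·6 + (1−q)·7 ⟹ 8 + (-4)q = 7 + (-1)q ⟹ q = 1/3.

p = 2/15, q = 1/3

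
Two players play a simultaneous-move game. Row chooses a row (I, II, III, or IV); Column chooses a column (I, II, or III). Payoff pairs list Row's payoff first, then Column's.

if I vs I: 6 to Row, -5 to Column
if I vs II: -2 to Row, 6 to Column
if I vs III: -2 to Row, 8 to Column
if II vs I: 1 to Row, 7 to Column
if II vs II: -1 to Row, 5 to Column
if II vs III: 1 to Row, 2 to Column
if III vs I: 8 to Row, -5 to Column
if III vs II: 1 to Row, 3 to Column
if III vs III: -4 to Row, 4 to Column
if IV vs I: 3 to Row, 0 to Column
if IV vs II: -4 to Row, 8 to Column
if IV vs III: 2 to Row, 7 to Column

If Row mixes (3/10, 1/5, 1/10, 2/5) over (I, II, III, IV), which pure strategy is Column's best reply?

II

Column's best reply maximizes expected payoff against the mix.
I: (3/10)·(-5) + (1/5)·7 + (1/10)·(-5) + (2/5)·0 = -3/5
II: (3/10)·6 + (1/5)·5 + (1/10)·3 + (2/5)·8 = 63/10
III: (3/10)·8 + (1/5)·2 + (1/10)·4 + (2/5)·7 = 6
Highest expected payoff is 63/10, from II.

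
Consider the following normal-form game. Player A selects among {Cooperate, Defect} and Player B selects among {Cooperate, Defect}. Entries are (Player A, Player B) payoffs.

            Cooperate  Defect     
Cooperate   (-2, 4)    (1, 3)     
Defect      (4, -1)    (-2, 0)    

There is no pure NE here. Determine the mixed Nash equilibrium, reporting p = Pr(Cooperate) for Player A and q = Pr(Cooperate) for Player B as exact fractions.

Each player's mixing probability is pinned down by making the *other* player indifferent.
Player B indifferent between Cooperate and Defect: p·4 + (1−p)·(-1) = p·3 + (1−p)·0 ⟹ (-1) + 5p = 0 + 3p ⟹ p = 1/2.
Player A indifferent between Cooperate and Defect: q·(-2) + (1−q)·1 = q·4 + (1−q)·(-2) ⟹ 1 + (-3)q = (-2) + 6q ⟹ q = 1/3.

p = 1/2, q = 1/3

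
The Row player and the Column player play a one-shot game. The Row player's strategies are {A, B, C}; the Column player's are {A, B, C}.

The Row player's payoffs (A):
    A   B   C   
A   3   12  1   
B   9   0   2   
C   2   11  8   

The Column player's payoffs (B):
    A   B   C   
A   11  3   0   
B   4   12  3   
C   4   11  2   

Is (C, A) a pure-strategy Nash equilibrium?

Holding the Column player at A: the Row player gets 2 from C but could get 9 by switching to B. The Row player has a profitable deviation.

No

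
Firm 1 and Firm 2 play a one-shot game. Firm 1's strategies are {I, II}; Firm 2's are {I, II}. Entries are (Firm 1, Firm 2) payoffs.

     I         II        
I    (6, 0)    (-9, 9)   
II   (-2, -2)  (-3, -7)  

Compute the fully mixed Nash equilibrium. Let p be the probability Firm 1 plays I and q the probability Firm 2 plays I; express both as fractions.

p = 5/14, q = 3/7

In a mixed NE each player is indifferent between their pure strategies, so the opponent's mix sets the indifference.
Firm 2 indifferent between I and II: p·0 + (1−p)·(-2) = p·9 + (1−p)·(-7) ⟹ (-2) + 2p = (-7) + 16p ⟹ p = 5/14.
Firm 1 indifferent between I and II: q·6 + (1−q)·(-9) = q·(-2) + (1−q)·(-3) ⟹ (-9) + 15q = (-3) + 1q ⟹ q = 3/7.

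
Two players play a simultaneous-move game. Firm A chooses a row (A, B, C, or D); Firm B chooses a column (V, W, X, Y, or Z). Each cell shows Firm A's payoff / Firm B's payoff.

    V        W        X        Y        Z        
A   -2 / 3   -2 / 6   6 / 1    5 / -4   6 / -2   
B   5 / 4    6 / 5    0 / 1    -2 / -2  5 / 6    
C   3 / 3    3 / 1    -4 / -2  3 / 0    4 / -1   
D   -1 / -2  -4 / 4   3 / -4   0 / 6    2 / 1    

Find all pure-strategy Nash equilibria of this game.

Check mutual best responses: a cell is a NE iff neither player can gain by unilaterally deviating.
Firm A's best responses — vs V: B (payoff 5); vs W: B (payoff 6); vs X: A (payoff 6); vs Y: A (payoff 5); vs Z: A (payoff 6).
Firm B's best responses — vs A: W (payoff 6); vs B: Z (payoff 6); vs C: V (payoff 3); vs D: Y (payoff 6).
No cell has both players best-responding. For instance, Firm A's best reply to W is B, but against B Firm B prefers Z over W.

No pure-strategy Nash equilibrium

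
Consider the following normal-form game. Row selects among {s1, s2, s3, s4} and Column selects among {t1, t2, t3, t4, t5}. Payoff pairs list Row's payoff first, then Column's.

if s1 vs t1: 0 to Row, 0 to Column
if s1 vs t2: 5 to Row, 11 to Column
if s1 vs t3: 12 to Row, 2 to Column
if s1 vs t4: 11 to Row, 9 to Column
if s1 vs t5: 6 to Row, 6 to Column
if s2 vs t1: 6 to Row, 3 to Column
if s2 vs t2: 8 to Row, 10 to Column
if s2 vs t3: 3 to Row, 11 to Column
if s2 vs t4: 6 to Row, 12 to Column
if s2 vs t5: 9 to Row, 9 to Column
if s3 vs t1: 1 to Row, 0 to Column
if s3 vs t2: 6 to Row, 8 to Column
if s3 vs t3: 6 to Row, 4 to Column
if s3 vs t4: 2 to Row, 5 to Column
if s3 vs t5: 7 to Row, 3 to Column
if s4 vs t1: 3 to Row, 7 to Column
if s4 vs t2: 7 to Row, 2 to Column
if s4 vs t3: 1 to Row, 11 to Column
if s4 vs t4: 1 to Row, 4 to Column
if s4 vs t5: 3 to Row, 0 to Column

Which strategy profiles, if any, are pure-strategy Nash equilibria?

None

A profile is a Nash equilibrium when each player is best-responding to the other.
Row's best responses — vs t1: s2 (payoff 6); vs t2: s2 (payoff 8); vs t3: s1 (payoff 12); vs t4: s1 (payoff 11); vs t5: s2 (payoff 9).
Column's best responses — vs s1: t2 (payoff 11); vs s2: t4 (payoff 12); vs s3: t2 (payoff 8); vs s4: t3 (payoff 11).
No cell has both players best-responding. For instance, Row's best reply to t5 is s2, but against s2 Column prefers t4 over t5.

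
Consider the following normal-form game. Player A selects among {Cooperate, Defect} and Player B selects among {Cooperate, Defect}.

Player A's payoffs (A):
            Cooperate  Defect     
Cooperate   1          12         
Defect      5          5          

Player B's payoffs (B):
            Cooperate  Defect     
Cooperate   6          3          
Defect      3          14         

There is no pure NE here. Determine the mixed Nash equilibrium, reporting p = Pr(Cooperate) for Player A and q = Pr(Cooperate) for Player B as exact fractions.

Each player's mixing probability is pinned down by making the *other* player indifferent.
Player B indifferent between Cooperate and Defect: p·6 + (1−p)·3 = p·3 + (1−p)·14 ⟹ 3 + 3p = 14 + (-11)p ⟹ p = 11/14.
Player A indifferent between Cooperate and Defect: q·1 + (1−q)·12 = q·5 + (1−q)·5 ⟹ 12 + (-11)q = 5 + 0q ⟹ q = 7/11.

p = 11/14, q = 7/11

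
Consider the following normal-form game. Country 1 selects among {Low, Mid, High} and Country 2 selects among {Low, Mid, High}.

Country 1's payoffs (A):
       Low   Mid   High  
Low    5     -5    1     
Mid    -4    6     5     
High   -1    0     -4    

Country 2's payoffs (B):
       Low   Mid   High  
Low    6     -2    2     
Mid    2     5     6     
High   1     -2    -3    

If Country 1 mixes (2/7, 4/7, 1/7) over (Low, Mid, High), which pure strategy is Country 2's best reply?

High

Compute Country 2's expected payoff from each pure strategy against the given mix.
Low: (2/7)·6 + (4/7)·2 + (1/7)·1 = 3
Mid: (2/7)·(-2) + (4/7)·5 + (1/7)·(-2) = 2
High: (2/7)·2 + (4/7)·6 + (1/7)·(-3) = 25/7
Highest expected payoff is 25/7, from High.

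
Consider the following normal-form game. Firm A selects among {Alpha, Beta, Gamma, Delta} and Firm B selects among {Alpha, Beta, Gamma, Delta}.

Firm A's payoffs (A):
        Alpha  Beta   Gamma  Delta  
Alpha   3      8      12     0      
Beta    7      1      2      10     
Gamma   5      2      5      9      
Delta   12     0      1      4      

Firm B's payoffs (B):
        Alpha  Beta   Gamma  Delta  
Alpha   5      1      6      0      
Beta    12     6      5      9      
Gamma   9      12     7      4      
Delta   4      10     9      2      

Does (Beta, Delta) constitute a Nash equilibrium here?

Holding Firm B at Delta: Firm A gets 10 from Beta, versus 0 from Alpha, 9 from Gamma, 4 from Delta. No profitable deviation for Firm A.
Holding Firm A at Beta: Firm B gets 9 from Delta but could get 12 by switching to Alpha. Firm B has a profitable deviation.

No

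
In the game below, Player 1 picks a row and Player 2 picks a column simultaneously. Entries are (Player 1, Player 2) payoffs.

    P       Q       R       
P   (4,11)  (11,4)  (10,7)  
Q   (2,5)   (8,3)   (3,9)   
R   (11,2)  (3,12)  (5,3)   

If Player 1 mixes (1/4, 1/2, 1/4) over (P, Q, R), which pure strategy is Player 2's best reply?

Player 2's best reply maximizes expected payoff against the mix.
P: (1/4)·11 + (1/2)·5 + (1/4)·2 = 23/4
Q: (1/4)·4 + (1/2)·3 + (1/4)·12 = 11/2
R: (1/4)·7 + (1/2)·9 + (1/4)·3 = 7
Highest expected payoff is 7, from R.

R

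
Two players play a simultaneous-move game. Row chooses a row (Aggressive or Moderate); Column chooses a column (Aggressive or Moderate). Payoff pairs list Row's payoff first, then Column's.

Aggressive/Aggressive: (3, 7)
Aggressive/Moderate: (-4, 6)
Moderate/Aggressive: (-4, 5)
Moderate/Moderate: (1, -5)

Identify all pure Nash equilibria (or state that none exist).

Find each player's best response to every opponent strategy; NE are the intersections.
Row's best responses — vs Aggressive: Aggressive (payoff 3); vs Moderate: Moderate (payoff 1).
Column's best responses — vs Aggressive: Aggressive (payoff 7); vs Moderate: Aggressive (payoff 5).
The only mutual best response is (Aggressive, Aggressive); neither player gains by switching there.

(Aggressive, Aggressive)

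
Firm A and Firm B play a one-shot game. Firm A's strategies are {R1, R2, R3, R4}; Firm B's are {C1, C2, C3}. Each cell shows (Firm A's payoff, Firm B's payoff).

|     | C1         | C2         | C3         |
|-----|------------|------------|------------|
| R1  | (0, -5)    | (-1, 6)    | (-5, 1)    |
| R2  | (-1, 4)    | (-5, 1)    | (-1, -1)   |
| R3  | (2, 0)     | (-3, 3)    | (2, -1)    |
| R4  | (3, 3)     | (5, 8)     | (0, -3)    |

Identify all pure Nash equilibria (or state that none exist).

(R4, C2)

Check mutual best responses: a cell is a NE iff neither player can gain by unilaterally deviating.
Firm A's best responses — vs C1: R4 (payoff 3); vs C2: R4 (payoff 5); vs C3: R3 (payoff 2).
Firm B's best responses — vs R1: C2 (payoff 6); vs R2: C1 (payoff 4); vs R3: C2 (payoff 3); vs R4: C2 (payoff 8).
The only mutual best response is (R4, C2); neither player gains by switching there.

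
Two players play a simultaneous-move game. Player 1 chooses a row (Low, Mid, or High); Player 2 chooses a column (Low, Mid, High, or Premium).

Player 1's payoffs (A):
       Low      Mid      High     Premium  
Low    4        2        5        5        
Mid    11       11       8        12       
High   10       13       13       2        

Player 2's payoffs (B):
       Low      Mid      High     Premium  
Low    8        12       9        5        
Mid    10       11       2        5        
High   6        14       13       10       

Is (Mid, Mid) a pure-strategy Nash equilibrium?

Holding Player 2 at Mid: Player 1 gets 11 from Mid but could get 13 by switching to High. Player 1 has a profitable deviation.

No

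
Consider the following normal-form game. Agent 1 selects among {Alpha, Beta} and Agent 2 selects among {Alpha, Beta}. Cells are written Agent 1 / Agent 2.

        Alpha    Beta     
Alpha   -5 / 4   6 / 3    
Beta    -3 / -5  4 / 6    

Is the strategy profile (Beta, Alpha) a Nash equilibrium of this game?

No

Holding Agent 2 at Alpha: Agent 1 gets -3 from Beta, versus -5 from Alpha. No profitable deviation for Agent 1.
Holding Agent 1 at Beta: Agent 2 gets -5 from Alpha but could get 6 by switching to Beta. Agent 2 has a profitable deviation.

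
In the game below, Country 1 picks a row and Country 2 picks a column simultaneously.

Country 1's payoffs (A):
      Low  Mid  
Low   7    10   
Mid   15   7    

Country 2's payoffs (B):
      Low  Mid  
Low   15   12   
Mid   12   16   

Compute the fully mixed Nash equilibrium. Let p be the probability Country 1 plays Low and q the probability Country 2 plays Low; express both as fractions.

In a mixed NE each player is indifferent between their pure strategies, so the opponent's mix sets the indifference.
Country 2 indifferent between Low and Mid: p·15 + (1−p)·12 = p·12 + (1−p)·16 ⟹ 12 + 3p = 16 + (-4)p ⟹ p = 4/7.
Country 1 indifferent between Low and Mid: q·7 + (1−q)·10 = q·15 + (1−q)·7 ⟹ 10 + (-3)q = 7 + 8q ⟹ q = 3/11.

p = 4/7, q = 3/11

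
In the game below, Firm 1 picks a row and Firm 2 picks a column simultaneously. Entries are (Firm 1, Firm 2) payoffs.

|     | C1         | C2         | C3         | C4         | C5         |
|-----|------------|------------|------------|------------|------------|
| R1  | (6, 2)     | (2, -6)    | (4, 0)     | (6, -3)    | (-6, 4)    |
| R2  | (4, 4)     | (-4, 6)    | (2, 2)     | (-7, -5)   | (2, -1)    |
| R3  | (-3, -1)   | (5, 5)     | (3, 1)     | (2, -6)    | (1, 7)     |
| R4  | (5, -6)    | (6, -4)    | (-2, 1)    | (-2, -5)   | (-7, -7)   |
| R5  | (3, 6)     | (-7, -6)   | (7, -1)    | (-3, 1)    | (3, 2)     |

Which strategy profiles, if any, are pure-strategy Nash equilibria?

Check mutual best responses: a cell is a NE iff neither player can gain by unilaterally deviating.
Firm 1's best responses — vs C1: R1 (payoff 6); vs C2: R4 (payoff 6); vs C3: R5 (payoff 7); vs C4: R1 (payoff 6); vs C5: R5 (payoff 3).
Firm 2's best responses — vs R1: C5 (payoff 4); vs R2: C2 (payoff 6); vs R3: C5 (payoff 7); vs R4: C3 (payoff 1); vs R5: C1 (payoff 6).
No cell has both players best-responding. For instance, Firm 1's best reply to C1 is R1, but against R1 Firm 2 prefers C5 over C1.

There is no pure-strategy Nash equilibrium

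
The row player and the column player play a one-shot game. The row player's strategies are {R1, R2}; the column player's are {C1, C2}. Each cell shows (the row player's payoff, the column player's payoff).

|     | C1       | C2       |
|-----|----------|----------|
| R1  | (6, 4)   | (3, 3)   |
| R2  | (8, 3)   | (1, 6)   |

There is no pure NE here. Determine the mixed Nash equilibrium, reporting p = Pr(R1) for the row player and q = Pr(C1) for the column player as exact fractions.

In a mixed NE each player is indifferent between their pure strategies, so the opponent's mix sets the indifference.
The column player indifferent between C1 and C2: p·4 + (1−p)·3 = p·3 + (1−p)·6 ⟹ 3 + 1p = 6 + (-3)p ⟹ p = 3/4.
The row player indifferent between R1 and R2: q·6 + (1−q)·3 = q·8 + (1−q)·1 ⟹ 3 + 3q = 1 + 7q ⟹ q = 1/2.

p = 3/4, q = 1/2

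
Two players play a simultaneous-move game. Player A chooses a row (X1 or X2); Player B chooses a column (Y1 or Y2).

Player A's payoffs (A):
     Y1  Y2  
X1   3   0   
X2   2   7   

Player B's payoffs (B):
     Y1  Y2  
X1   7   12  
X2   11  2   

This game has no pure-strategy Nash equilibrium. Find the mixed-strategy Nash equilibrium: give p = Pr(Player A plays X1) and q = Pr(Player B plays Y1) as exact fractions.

In a mixed NE each player is indifferent between their pure strategies, so the opponent's mix sets the indifference.
Player B indifferent between Y1 and Y2: p·7 + (1−p)·11 = p·12 + (1−p)·2 ⟹ 11 + (-4)p = 2 + 10p ⟹ p = 9/14.
Player A indifferent between X1 and X2: q·3 + (1−q)·0 = q·2 + (1−q)·7 ⟹ 0 + 3q = 7 + (-5)q ⟹ q = 7/8.

p = 9/14, q = 7/8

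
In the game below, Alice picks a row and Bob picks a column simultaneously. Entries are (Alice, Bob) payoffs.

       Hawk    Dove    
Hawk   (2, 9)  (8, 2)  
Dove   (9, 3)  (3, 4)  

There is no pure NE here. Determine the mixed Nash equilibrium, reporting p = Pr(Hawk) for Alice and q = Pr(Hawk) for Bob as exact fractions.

p = 1/8, q = 5/12

In a mixed NE each player is indifferent between their pure strategies, so the opponent's mix sets the indifference.
Bob indifferent between Hawk and Dove: p·9 + (1−p)·3 = p·2 + (1−p)·4 ⟹ 3 + 6p = 4 + (-2)p ⟹ p = 1/8.
Alice indifferent between Hawk and Dove: q·2 + (1−q)·8 = q·9 + (1−q)·3 ⟹ 8 + (-6)q = 3 + 6q ⟹ q = 5/12.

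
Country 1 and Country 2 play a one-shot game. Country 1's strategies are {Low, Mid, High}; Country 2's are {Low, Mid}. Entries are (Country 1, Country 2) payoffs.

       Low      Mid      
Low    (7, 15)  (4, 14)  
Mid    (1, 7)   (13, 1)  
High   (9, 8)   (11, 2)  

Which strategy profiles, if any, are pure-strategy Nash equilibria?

Find each player's best response to every opponent strategy; NE are the intersections.
Country 1's best responses — vs Low: High (payoff 9); vs Mid: Mid (payoff 13).
Country 2's best responses — vs Low: Low (payoff 15); vs Mid: Low (payoff 7); vs High: Low (payoff 8).
The only mutual best response is (High, Low); neither player gains by switching there.

(High, Low)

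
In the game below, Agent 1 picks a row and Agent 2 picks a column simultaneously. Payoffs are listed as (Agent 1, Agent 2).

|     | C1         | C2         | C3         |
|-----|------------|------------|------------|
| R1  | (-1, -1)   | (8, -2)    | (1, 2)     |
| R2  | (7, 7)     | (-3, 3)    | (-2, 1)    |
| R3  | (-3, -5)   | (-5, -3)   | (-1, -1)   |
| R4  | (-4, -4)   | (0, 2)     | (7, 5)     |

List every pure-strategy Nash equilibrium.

(R2, C1) and (R4, C3)

A profile is a Nash equilibrium when each player is best-responding to the other.
Agent 1's best responses — vs C1: R2 (payoff 7); vs C2: R1 (payoff 8); vs C3: R4 (payoff 7).
Agent 2's best responses — vs R1: C3 (payoff 2); vs R2: C1 (payoff 7); vs R3: C3 (payoff -1); vs R4: C3 (payoff 5).
Mutual best responses occur at (R2, C1) and (R4, C3); at each, neither player gains by switching.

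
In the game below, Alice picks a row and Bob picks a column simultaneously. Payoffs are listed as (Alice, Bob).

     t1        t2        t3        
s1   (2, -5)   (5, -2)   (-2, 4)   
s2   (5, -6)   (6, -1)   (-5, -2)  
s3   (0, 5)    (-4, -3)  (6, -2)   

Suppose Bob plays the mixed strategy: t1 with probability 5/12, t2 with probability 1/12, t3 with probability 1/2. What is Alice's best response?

s3

Compute Alice's expected payoff from each pure strategy against the given mix.
s1: (5/12)·2 + (1/12)·5 + (1/2)·(-2) = 1/4
s2: (5/12)·5 + (1/12)·6 + (1/2)·(-5) = 1/12
s3: (5/12)·0 + (1/12)·(-4) + (1/2)·6 = 8/3
Highest expected payoff is 8/3, from s3.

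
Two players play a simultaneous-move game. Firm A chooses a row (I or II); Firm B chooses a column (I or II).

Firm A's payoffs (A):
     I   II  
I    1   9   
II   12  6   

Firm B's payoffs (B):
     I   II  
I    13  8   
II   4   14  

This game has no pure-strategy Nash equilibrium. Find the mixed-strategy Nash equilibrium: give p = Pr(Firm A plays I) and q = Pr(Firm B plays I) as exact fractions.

In a mixed NE each player is indifferent between their pure strategies, so the opponent's mix sets the indifference.
Firm B indifferent between I and II: p·13 + (1−p)·4 = p·8 + (1−p)·14 ⟹ 4 + 9p = 14 + (-6)p ⟹ p = 2/3.
Firm A indifferent between I and II: q·1 + (1−q)·9 = q·12 + (1−q)·6 ⟹ 9 + (-8)q = 6 + 6q ⟹ q = 3/14.

p = 2/3, q = 3/14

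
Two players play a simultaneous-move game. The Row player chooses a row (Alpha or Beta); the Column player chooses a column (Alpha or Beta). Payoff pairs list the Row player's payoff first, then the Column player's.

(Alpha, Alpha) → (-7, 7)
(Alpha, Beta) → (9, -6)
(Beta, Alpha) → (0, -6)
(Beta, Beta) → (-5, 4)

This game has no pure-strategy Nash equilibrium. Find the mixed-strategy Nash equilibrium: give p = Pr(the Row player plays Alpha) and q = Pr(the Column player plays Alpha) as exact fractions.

p = 10/23, q = 2/3

In a mixed NE each player is indifferent between their pure strategies, so the opponent's mix sets the indifference.
The Column player indifferent between Alpha and Beta: p·7 + (1−p)·(-6) = p·(-6) + (1−p)·4 ⟹ (-6) + 13p = 4 + (-10)p ⟹ p = 10/23.
The Row player indifferent between Alpha and Beta: q·(-7) + (1−q)·9 = q·0 + (1−q)·(-5) ⟹ 9 + (-16)q = (-5) + 5q ⟹ q = 2/3.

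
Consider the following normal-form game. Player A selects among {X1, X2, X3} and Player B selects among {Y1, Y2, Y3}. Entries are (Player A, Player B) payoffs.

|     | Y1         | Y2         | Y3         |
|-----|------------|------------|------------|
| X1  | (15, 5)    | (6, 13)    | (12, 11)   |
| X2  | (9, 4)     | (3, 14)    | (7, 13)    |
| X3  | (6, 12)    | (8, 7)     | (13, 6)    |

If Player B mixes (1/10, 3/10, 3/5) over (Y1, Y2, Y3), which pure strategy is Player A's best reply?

Compute Player A's expected payoff from each pure strategy against the given mix.
X1: (1/10)·15 + (3/10)·6 + (3/5)·12 = 21/2
X2: (1/10)·9 + (3/10)·3 + (3/5)·7 = 6
X3: (1/10)·6 + (3/10)·8 + (3/5)·13 = 54/5
Highest expected payoff is 54/5, from X3.

X3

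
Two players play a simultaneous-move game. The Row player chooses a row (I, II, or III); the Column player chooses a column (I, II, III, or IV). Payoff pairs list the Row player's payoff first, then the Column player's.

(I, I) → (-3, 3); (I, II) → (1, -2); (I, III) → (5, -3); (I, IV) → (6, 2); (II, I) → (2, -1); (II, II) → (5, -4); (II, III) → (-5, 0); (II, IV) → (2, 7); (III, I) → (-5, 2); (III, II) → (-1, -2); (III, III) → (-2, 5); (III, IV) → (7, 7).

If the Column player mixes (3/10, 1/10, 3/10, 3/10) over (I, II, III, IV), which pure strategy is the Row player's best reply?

The Row player's best reply maximizes expected payoff against the mix.
I: (3/10)·(-3) + (1/10)·1 + (3/10)·5 + (3/10)·6 = 5/2
II: (3/10)·2 + (1/10)·5 + (3/10)·(-5) + (3/10)·2 = 1/5
III: (3/10)·(-5) + (1/10)·(-1) + (3/10)·(-2) + (3/10)·7 = -1/10
Highest expected payoff is 5/2, from I.

I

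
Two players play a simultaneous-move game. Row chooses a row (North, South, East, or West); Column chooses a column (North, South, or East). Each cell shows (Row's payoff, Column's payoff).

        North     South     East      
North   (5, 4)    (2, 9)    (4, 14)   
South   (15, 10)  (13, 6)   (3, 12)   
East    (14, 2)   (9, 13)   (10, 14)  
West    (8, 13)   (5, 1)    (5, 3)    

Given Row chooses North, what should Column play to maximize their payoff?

East

With Row fixed at North, Column's payoffs are: North → 4, South → 9, East → 14.
The maximum is 14, achieved by East.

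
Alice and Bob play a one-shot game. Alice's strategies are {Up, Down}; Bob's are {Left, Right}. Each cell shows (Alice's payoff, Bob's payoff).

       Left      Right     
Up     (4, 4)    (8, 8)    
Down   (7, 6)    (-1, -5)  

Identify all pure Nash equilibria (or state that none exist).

Check mutual best responses: a cell is a NE iff neither player can gain by unilaterally deviating.
Alice's best responses — vs Left: Down (payoff 7); vs Right: Up (payoff 8).
Bob's best responses — vs Up: Right (payoff 8); vs Down: Left (payoff 6).
Mutual best responses occur at (Up, Right) and (Down, Left); at each, neither player gains by switching.

(Up, Right) and (Down, Left)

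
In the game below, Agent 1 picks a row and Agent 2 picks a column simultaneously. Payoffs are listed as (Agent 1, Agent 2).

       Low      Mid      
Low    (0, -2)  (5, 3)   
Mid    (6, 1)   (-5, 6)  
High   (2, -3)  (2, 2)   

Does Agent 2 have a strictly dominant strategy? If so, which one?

Check whether one of Agent 2's strategies beats all alternatives regardless of what the opponent does.
Mid strictly dominates: vs Low: 3 > -2; vs Mid: 6 > 1; vs High: 2 > -3.

Mid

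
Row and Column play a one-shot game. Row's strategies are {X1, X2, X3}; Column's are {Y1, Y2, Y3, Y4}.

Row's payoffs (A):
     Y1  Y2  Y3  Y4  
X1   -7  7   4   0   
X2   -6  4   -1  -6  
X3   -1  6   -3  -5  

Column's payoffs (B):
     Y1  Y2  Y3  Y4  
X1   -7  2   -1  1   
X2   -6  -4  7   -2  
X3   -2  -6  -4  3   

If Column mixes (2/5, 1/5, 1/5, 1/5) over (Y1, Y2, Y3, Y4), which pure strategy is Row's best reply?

X1

Row's best reply maximizes expected payoff against the mix.
X1: (2/5)·(-7) + (1/5)·7 + (1/5)·4 + (1/5)·0 = -3/5
X2: (2/5)·(-6) + (1/5)·4 + (1/5)·(-1) + (1/5)·(-6) = -3
X3: (2/5)·(-1) + (1/5)·6 + (1/5)·(-3) + (1/5)·(-5) = -4/5
Highest expected payoff is -3/5, from X1.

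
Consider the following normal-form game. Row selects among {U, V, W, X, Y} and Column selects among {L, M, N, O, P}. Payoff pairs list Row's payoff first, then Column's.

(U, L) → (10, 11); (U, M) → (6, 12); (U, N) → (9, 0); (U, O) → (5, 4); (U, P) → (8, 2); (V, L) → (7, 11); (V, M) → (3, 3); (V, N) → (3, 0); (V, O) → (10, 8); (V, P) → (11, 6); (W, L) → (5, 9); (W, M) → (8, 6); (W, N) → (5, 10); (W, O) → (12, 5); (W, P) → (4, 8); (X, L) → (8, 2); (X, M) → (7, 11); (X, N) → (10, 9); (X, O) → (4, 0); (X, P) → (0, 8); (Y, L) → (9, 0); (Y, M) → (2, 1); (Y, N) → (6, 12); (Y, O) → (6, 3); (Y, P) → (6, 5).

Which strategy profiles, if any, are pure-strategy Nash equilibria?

No pure-strategy Nash equilibrium

Check mutual best responses: a cell is a NE iff neither player can gain by unilaterally deviating.
Row's best responses — vs L: U (payoff 10); vs M: W (payoff 8); vs N: X (payoff 10); vs O: W (payoff 12); vs P: V (payoff 11).
Column's best responses — vs U: M (payoff 12); vs V: L (payoff 11); vs W: N (payoff 10); vs X: M (payoff 11); vs Y: N (payoff 12).
No cell has both players best-responding. For instance, Row's best reply to L is U, but against U Column prefers M over L.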